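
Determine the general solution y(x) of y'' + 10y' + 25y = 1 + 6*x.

y = -7/125 + 6*x/25 + C1*exp(-5*x) + C2*x*exp(-5*x)

Characteristic equation r² + 10r + 25 = 0 has discriminant (10)² - 4·(25) = 0, so r = -5 is a repeated root.
Hence y_h = (C1 + C2*x)*exp(-5*x).
For the particular solution try y_p = A0 + A1*x. Substituting and matching coefficients of each power of x gives A0 = -7/125, A1 = 6/25, so y_p = -7/125 + 6*x/25.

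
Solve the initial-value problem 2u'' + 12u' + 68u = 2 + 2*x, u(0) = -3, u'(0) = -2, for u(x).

u = 7/289 + x/34 - 6417*exp(-3*x)*sin(5*x)/2890 - 874*cos(5*x)*exp(-3*x)/289

Divide through by 2: u'' + 6u' + 34u = 1 + x.
Characteristic equation r² + 6r + 34 = 0 has discriminant (6)² - 4·(34) = -100 < 0, so r = -3 ± 5i.
Hence u_h = C1*cos(5*x)*exp(-3*x) + C2*exp(-3*x)*sin(5*x).
For the particular solution try u_p = A0 + A1*x. Substituting and matching coefficients of each power of x gives A0 = 7/289, A1 = 1/34, so u_p = 7/289 + x/34.
General solution: u = 7/289 + x/34 + C1*cos(5*x)*exp(-3*x) + C2*exp(-3*x)*sin(5*x).
Apply the initial conditions: u(0) = 7/289 + C1 = -3 and u'(0) = 1/34 - 3*C1 + 5*C2 = -2. Solving gives C1 = -874/289, C2 = -6417/2890.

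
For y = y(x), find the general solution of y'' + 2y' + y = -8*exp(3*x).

y = -exp(3*x)/2 + C1*exp(-x) + C2*x*exp(-x)

Characteristic equation r² + 2r + 1 = 0 has discriminant (2)² - 4·(1) = 0, so r = -1 is a repeated root.
Hence y_h = (C1 + C2*x)*exp(-x).
Try y_p = A*exp(3*x). Substituting into the equation and dividing by exp(3*x) gives A = -1/2, so y_p = -exp(3*x)/2.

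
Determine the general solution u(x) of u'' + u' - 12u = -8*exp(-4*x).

u = C1*exp(-4*x) + C2*exp(3*x) + 8*x*exp(-4*x)/7

Characteristic equation r² + r - 12 = 0 factors as (r + 4)(r - 3) = 0, so r = -4, 3.
Hence u_h = C1*exp(-4*x) + C2*exp(3*x).
Since exp(-4*x) solves the homogeneous equation (r = -4 is a root of multiplicity 1), multiply the trial by x. Try u_p = A*x*exp(-4*x). Substituting into the equation and dividing by exp(-4*x) gives A = 8/7, so u_p = 8*x*exp(-4*x)/7.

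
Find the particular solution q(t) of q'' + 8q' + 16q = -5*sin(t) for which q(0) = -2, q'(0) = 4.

Characteristic equation r² + 8r + 16 = 0 has discriminant (8)² - 4·(16) = 0, so r = -4 is a repeated root.
Hence q_h = (C1 + C2*t)*exp(-4*t).
Try q_p = A*cos(t) + B*sin(t). Substituting and equating the coefficients of cos(t) and sin(t) gives A = 40/289, B = -75/289, so q_p = -75*sin(t)/289 + 40*cos(t)/289.
General solution: q = -75*sin(t)/289 + 40*cos(t)/289 + C1*exp(-4*t) + C2*t*exp(-4*t).
Apply the initial conditions: q(0) = 40/289 + C1 = -2 and q'(0) = -75/289 + C2 - 4*C1 = 4. Solving gives C1 = -618/289, C2 = -73/17.

q = -618*exp(-4*t)/289 - 75*sin(t)/289 + 40*cos(t)/289 - 73*t*exp(-4*t)/17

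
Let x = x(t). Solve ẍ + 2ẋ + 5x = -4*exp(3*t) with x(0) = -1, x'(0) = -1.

x = -exp(3*t)/5 - 4*cos(2*t)*exp(-t)/5 - 3*exp(-t)*sin(2*t)/5

Characteristic equation r² + 2r + 5 = 0 has discriminant (2)² - 4·(5) = -16 < 0, so r = -1 ± 2i.
Hence x_h = C1*cos(2*t)*exp(-t) + C2*exp(-t)*sin(2*t).
Try x_p = A*exp(3*t). Substituting into the equation and dividing by exp(3*t) gives A = -1/5, so x_p = -exp(3*t)/5.
General solution: x = -exp(3*t)/5 + C1*cos(2*t)*exp(-t) + C2*exp(-t)*sin(2*t).
Apply the initial conditions: x(0) = -1/5 + C1 = -1 and x'(0) = -3/5 - C1 + 2*C2 = -1. Solving gives C1 = -4/5, C2 = -3/5.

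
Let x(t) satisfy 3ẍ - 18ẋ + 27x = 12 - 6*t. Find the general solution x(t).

Divide through by 3: x'' - 6x' + 9x = 4 - 2*t.
Characteristic equation r² - 6r + 9 = 0 has discriminant (-6)² - 4·(9) = 0, so r = 3 is a repeated root.
Hence x_h = (C1 + C2*t)*exp(3*t).
For the particular solution try x_p = A0 + A1*t. Substituting and matching coefficients of each power of t gives A0 = 8/27, A1 = -2/9, so x_p = 8/27 - 2*t/9.

x = 8/27 - 2*t/9 + C1*exp(3*t) + C2*t*exp(3*t)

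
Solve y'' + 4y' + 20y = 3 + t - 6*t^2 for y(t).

y = 73/500 - 3*t**2/10 + 17*t/100 + C1*cos(4*t)*exp(-2*t) + C2*exp(-2*t)*sin(4*t)

Characteristic equation r² + 4r + 20 = 0 has discriminant (4)² - 4·(20) = -64 < 0, so r = -2 ± 4i.
Hence y_h = C1*cos(4*t)*exp(-2*t) + C2*exp(-2*t)*sin(4*t).
For the particular solution try y_p = A0 + A1*t + A2*t^2. Substituting and matching coefficients of each power of t gives A0 = 73/500, A1 = 17/100, A2 = -3/10, so y_p = 73/500 - 3*t^2/10 + 17*t/100.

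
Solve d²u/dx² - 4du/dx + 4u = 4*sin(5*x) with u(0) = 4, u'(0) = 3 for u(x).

Characteristic equation r² - 4r + 4 = 0 has discriminant (-4)² - 4·(4) = 0, so r = 2 is a repeated root.
Hence u_h = (C1 + C2*x)*exp(2*x).
Try u_p = A*cos(5*x) + B*sin(5*x). Substituting and equating the coefficients of cos(5x) and sin(5x) gives A = 80/841, B = -84/841, so u_p = -84*sin(5*x)/841 + 80*cos(5*x)/841.
General solution: u = -84*sin(5*x)/841 + 80*cos(5*x)/841 + C1*exp(2*x) + C2*x*exp(2*x).
Apply the initial conditions: u(0) = 80/841 + C1 = 4 and u'(0) = -420/841 + C2 + 2*C1 = 3. Solving gives C1 = 3284/841, C2 = -125/29.

u = -84*sin(5*x)/841 + 80*cos(5*x)/841 + 3284*exp(2*x)/841 - 125*x*exp(2*x)/29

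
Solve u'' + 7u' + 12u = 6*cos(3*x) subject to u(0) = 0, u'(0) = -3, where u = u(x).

u = -4*exp(-3*x) + cos(3*x)/25 + 7*sin(3*x)/25 + 99*exp(-4*x)/25

Characteristic equation r² + 7r + 12 = 0 factors as (r + 4)(r + 3) = 0, so r = -4, -3.
Hence u_h = C1*exp(-4*x) + C2*exp(-3*x).
Try u_p = A*cos(3*x) + B*sin(3*x). Substituting and equating the coefficients of cos(3x) and sin(3x) gives A = 1/25, B = 7/25, so u_p = cos(3*x)/25 + 7*sin(3*x)/25.
General solution: u = cos(3*x)/25 + 7*sin(3*x)/25 + C1*exp(-4*x) + C2*exp(-3*x).
Apply the initial conditions: u(0) = 1/25 + C1 + C2 = 0 and u'(0) = 21/25 - 4*C1 - 3*C2 = -3. Solving gives C1 = 99/25, C2 = -4.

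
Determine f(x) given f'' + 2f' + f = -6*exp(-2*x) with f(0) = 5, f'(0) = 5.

Characteristic equation r² + 2r + 1 = 0 has discriminant (2)² - 4·(1) = 0, so r = -1 is a repeated root.
Hence f_h = (C1 + C2*x)*exp(-x).
Try f_p = A*exp(-2*x). Substituting into the equation and dividing by exp(-2*x) gives A = -6, so f_p = -6*exp(-2*x).
General solution: f = -6*exp(-2*x) + C1*exp(-x) + C2*x*exp(-x).
Apply the initial conditions: f(0) = -6 + C1 = 5 and f'(0) = 12 + C2 - C1 = 5. Solving gives C1 = 11, C2 = 4.

f = -6*exp(-2*x) + 11*exp(-x) + 4*x*exp(-x)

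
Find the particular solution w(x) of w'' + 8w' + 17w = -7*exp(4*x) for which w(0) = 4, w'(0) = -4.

Characteristic equation r² + 8r + 17 = 0 has discriminant (8)² - 4·(17) = -4 < 0, so r = -4 ± i.
Hence w_h = C1*cos(x)*exp(-4*x) + C2*exp(-4*x)*sin(x).
Try w_p = A*exp(4*x). Substituting into the equation and dividing by exp(4*x) gives A = -7/65, so w_p = -7*exp(4*x)/65.
General solution: w = -7*exp(4*x)/65 + C1*cos(x)*exp(-4*x) + C2*exp(-4*x)*sin(x).
Apply the initial conditions: w(0) = -7/65 + C1 = 4 and w'(0) = -28/65 + C2 - 4*C1 = -4. Solving gives C1 = 267/65, C2 = 836/65.

w = -7*exp(4*x)/65 + 267*cos(x)*exp(-4*x)/65 + 836*exp(-4*x)*sin(x)/65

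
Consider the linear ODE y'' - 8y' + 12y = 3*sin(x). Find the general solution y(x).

y = 24*cos(x)/185 + 33*sin(x)/185 + C1*exp(6*x) + C2*exp(2*x)

Characteristic equation r² - 8r + 12 = 0 factors as (r - 6)(r - 2) = 0, so r = 6, 2.
Hence y_h = C1*exp(6*x) + C2*exp(2*x).
Try y_p = A*cos(x) + B*sin(x). Substituting and equating the coefficients of cos(x) and sin(x) gives A = 24/185, B = 33/185, so y_p = 24*cos(x)/185 + 33*sin(x)/185.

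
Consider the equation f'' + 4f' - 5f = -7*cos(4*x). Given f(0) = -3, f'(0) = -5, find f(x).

Characteristic equation r² + 4r - 5 = 0 factors as (r + 5)(r - 1) = 0, so r = -5, 1.
Hence f_h = C1*exp(-5*x) + C2*exp(x).
Try f_p = A*cos(4*x) + B*sin(4*x). Substituting and equating the coefficients of cos(4x) and sin(4x) gives A = 147/697, B = -112/697, so f_p = -112*sin(4*x)/697 + 147*cos(4*x)/697.
General solution: f = -112*sin(4*x)/697 + 147*cos(4*x)/697 + C1*exp(-5*x) + C2*exp(x).
Apply the initial conditions: f(0) = 147/697 + C1 + C2 = -3 and f'(0) = -448/697 + C2 - 5*C1 = -5. Solving gives C1 = 47/246, C2 = -347/102.

f = -347*exp(x)/102 - 112*sin(4*x)/697 + 47*exp(-5*x)/246 + 147*cos(4*x)/697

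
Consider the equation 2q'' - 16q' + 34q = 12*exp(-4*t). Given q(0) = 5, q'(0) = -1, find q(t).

q = 6*exp(-4*t)/65 - 1317*exp(4*t)*sin(t)/65 + 319*cos(t)*exp(4*t)/65

Divide through by 2: q'' - 8q' + 17q = 6*exp(-4*t).
Characteristic equation r² - 8r + 17 = 0 has discriminant (-8)² - 4·(17) = -4 < 0, so r = 4 ± i.
Hence q_h = C1*cos(t)*exp(4*t) + C2*exp(4*t)*sin(t).
Try q_p = A*exp(-4*t). Substituting into the equation and dividing by exp(-4*t) gives A = 6/65, so q_p = 6*exp(-4*t)/65.
General solution: q = 6*exp(-4*t)/65 + C1*cos(t)*exp(4*t) + C2*exp(4*t)*sin(t).
Apply the initial conditions: q(0) = 6/65 + C1 = 5 and q'(0) = -24/65 + C2 + 4*C1 = -1. Solving gives C1 = 319/65, C2 = -1317/65.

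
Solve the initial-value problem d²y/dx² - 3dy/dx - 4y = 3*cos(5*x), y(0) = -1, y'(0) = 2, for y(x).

y = -153*exp(-x)/130 - 87*cos(5*x)/1066 - 45*sin(5*x)/1066 + 53*exp(4*x)/205

Characteristic equation r² - 3r - 4 = 0 factors as (r - 4)(r + 1) = 0, so r = 4, -1.
Hence y_h = C1*exp(4*x) + C2*exp(-x).
Try y_p = A*cos(5*x) + B*sin(5*x). Substituting and equating the coefficients of cos(5x) and sin(5x) gives A = -87/1066, B = -45/1066, so y_p = -87*cos(5*x)/1066 - 45*sin(5*x)/1066.
General solution: y = -87*cos(5*x)/1066 - 45*sin(5*x)/1066 + C1*exp(4*x) + C2*exp(-x).
Apply the initial conditions: y(0) = -87/1066 + C1 + C2 = -1 and y'(0) = -225/1066 - C2 + 4*C1 = 2. Solving gives C1 = 53/205, C2 = -153/130.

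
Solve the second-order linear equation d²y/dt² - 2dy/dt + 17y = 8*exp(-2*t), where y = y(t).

y = 8*exp(-2*t)/25 + C1*cos(4*t)*exp(t) + C2*exp(t)*sin(4*t)

Characteristic equation r² - 2r + 17 = 0 has discriminant (-2)² - 4·(17) = -64 < 0, so r = 1 ± 4i.
Hence y_h = C1*cos(4*t)*exp(t) + C2*exp(t)*sin(4*t).
Try y_p = A*exp(-2*t). Substituting into the equation and dividing by exp(-2*t) gives A = 8/25, so y_p = 8*exp(-2*t)/25.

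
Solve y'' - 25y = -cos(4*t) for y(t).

Characteristic equation r² - 25 = 0 factors as (r + 5)(r - 5) = 0, so r = -5, 5.
Hence y_h = C1*exp(-5*t) + C2*exp(5*t).
Try y_p = A*cos(4*t) + B*sin(4*t). Substituting and equating the coefficients of cos(4t) and sin(4t) gives A = 1/41, B = 0, so y_p = cos(4*t)/41.

y = cos(4*t)/41 + C1*exp(-5*t) + C2*exp(5*t)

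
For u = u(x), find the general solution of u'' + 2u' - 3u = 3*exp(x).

Characteristic equation r² + 2r - 3 = 0 factors as (r - 1)(r + 3) = 0, so r = 1, -3.
Hence u_h = C1*exp(x) + C2*exp(-3*x).
Since exp(x) solves the homogeneous equation (r = 1 is a root of multiplicity 1), multiply the trial by x. Try u_p = A*x*exp(x). Substituting into the equation and dividing by exp(x) gives A = 3/4, so u_p = 3*x*exp(x)/4.

u = C1*exp(x) + C2*exp(-3*x) + 3*x*exp(x)/4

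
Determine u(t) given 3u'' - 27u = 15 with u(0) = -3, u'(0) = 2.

u = -5/9 - 14*exp(-3*t)/9 - 8*exp(3*t)/9

Divide through by 3: u'' - 9u = 5.
Characteristic equation r² - 9 = 0 factors as (r - 3)(r + 3) = 0, so r = 3, -3.
Hence u_h = C1*exp(3*t) + C2*exp(-3*t).
For the particular solution try u_p = A0. Substituting and matching coefficients of each power of t gives A0 = -5/9, so u_p = -5/9.
General solution: u = -5/9 + C1*exp(3*t) + C2*exp(-3*t).
Apply the initial conditions: u(0) = -5/9 + C1 + C2 = -3 and u'(0) = -3*C2 + 3*C1 = 2. Solving gives C1 = -8/9, C2 = -14/9.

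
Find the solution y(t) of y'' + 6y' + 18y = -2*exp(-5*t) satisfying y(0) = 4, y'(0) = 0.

Characteristic equation r² + 6r + 18 = 0 has discriminant (6)² - 4·(18) = -36 < 0, so r = -3 ± 3i.
Hence y_h = C1*cos(3*t)*exp(-3*t) + C2*exp(-3*t)*sin(3*t).
Try y_p = A*exp(-5*t). Substituting into the equation and dividing by exp(-5*t) gives A = -2/13, so y_p = -2*exp(-5*t)/13.
General solution: y = -2*exp(-5*t)/13 + C1*cos(3*t)*exp(-3*t) + C2*exp(-3*t)*sin(3*t).
Apply the initial conditions: y(0) = -2/13 + C1 = 4 and y'(0) = 10/13 - 3*C1 + 3*C2 = 0. Solving gives C1 = 54/13, C2 = 152/39.

y = -2*exp(-5*t)/13 + 54*cos(3*t)*exp(-3*t)/13 + 152*exp(-3*t)*sin(3*t)/39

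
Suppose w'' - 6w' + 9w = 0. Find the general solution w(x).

Characteristic equation r² - 6r + 9 = 0 has discriminant (-6)² - 4·(9) = 0, so r = 3 is a repeated root.
Hence w_h = (C1 + C2*x)*exp(3*x).

w = C1*exp(3*x) + C2*x*exp(3*x)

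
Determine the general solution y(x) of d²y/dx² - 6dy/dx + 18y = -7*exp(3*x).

Characteristic equation r² - 6r + 18 = 0 has discriminant (-6)² - 4·(18) = -36 < 0, so r = 3 ± 3i.
Hence y_h = C1*cos(3*x)*exp(3*x) + C2*exp(3*x)*sin(3*x).
Try y_p = A*exp(3*x). Substituting into the equation and dividing by exp(3*x) gives A = -7/9, so y_p = -7*exp(3*x)/9.

y = -7*exp(3*x)/9 + C1*cos(3*x)*exp(3*x) + C2*exp(3*x)*sin(3*x)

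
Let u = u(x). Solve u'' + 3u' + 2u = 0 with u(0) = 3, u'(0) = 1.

Characteristic equation r² + 3r + 2 = 0 factors as (r + 1)(r + 2) = 0, so r = -1, -2.
Hence u_h = C1*exp(-x) + C2*exp(-2*x).
Apply the initial conditions: u(0) = C1 + C2 = 3 and u'(0) = -C1 - 2*C2 = 1. Solving gives C1 = 7, C2 = -4.

u = -4*exp(-2*x) + 7*exp(-x)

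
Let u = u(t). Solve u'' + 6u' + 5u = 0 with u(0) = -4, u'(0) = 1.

Characteristic equation r² + 6r + 5 = 0 factors as (r + 5)(r + 1) = 0, so r = -5, -1.
Hence u_h = C1*exp(-5*t) + C2*exp(-t).
Apply the initial conditions: u(0) = C1 + C2 = -4 and u'(0) = -C2 - 5*C1 = 1. Solving gives C1 = 3/4, C2 = -19/4.

u = -19*exp(-t)/4 + 3*exp(-5*t)/4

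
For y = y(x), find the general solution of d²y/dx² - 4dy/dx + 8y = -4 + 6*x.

y = -1/8 + 3*x/4 + C1*cos(2*x)*exp(2*x) + C2*exp(2*x)*sin(2*x)

Characteristic equation r² - 4r + 8 = 0 has discriminant (-4)² - 4·(8) = -16 < 0, so r = 2 ± 2i.
Hence y_h = C1*cos(2*x)*exp(2*x) + C2*exp(2*x)*sin(2*x).
For the particular solution try y_p = A0 + A1*x. Substituting and matching coefficients of each power of x gives A0 = -1/8, A1 = 3/4, so y_p = -1/8 + 3*x/4.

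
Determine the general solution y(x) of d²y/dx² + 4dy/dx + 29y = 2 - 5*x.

Characteristic equation r² + 4r + 29 = 0 has discriminant (4)² - 4·(29) = -100 < 0, so r = -2 ± 5i.
Hence y_h = C1*cos(5*x)*exp(-2*x) + C2*exp(-2*x)*sin(5*x).
For the particular solution try y_p = A0 + A1*x. Substituting and matching coefficients of each power of x gives A0 = 78/841, A1 = -5/29, so y_p = 78/841 - 5*x/29.

y = 78/841 - 5*x/29 + C1*cos(5*x)*exp(-2*x) + C2*exp(-2*x)*sin(5*x)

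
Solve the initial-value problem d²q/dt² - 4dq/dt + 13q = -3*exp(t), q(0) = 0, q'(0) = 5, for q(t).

q = -3*exp(t)/10 + 3*cos(3*t)*exp(2*t)/10 + 47*exp(2*t)*sin(3*t)/30

Characteristic equation r² - 4r + 13 = 0 has discriminant (-4)² - 4·(13) = -36 < 0, so r = 2 ± 3i.
Hence q_h = C1*cos(3*t)*exp(2*t) + C2*exp(2*t)*sin(3*t).
Try q_p = A*exp(t). Substituting into the equation and dividing by exp(t) gives A = -3/10, so q_p = -3*exp(t)/10.
General solution: q = -3*exp(t)/10 + C1*cos(3*t)*exp(2*t) + C2*exp(2*t)*sin(3*t).
Apply the initial conditions: q(0) = -3/10 + C1 = 0 and q'(0) = -3/10 + 2*C1 + 3*C2 = 5. Solving gives C1 = 3/10, C2 = 47/30.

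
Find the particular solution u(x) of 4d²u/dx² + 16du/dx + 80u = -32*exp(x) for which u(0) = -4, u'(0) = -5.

u = -8*exp(x)/25 - 301*exp(-2*x)*sin(4*x)/100 - 92*cos(4*x)*exp(-2*x)/25

Divide through by 4: u'' + 4u' + 20u = -8*exp(x).
Characteristic equation r² + 4r + 20 = 0 has discriminant (4)² - 4·(20) = -64 < 0, so r = -2 ± 4i.
Hence u_h = C1*cos(4*x)*exp(-2*x) + C2*exp(-2*x)*sin(4*x).
Try u_p = A*exp(x). Substituting into the equation and dividing by exp(x) gives A = -8/25, so u_p = -8*exp(x)/25.
General solution: u = -8*exp(x)/25 + C1*cos(4*x)*exp(-2*x) + C2*exp(-2*x)*sin(4*x).
Apply the initial conditions: u(0) = -8/25 + C1 = -4 and u'(0) = -8/25 - 2*C1 + 4*C2 = -5. Solving gives C1 = -92/25, C2 = -301/100.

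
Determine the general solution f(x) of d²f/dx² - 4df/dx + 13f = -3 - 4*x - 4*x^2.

Characteristic equation r² - 4r + 13 = 0 has discriminant (-4)² - 4·(13) = -36 < 0, so r = 2 ± 3i.
Hence f_h = C1*cos(3*x)*exp(2*x) + C2*exp(2*x)*sin(3*x).
For the particular solution try f_p = A0 + A1*x + A2*x^2. Substituting and matching coefficients of each power of x gives A0 = -739/2197, A1 = -84/169, A2 = -4/13, so f_p = -739/2197 - 84*x/169 - 4*x^2/13.

f = -739/2197 - 84*x/169 - 4*x**2/13 + C1*cos(3*x)*exp(2*x) + C2*exp(2*x)*sin(3*x)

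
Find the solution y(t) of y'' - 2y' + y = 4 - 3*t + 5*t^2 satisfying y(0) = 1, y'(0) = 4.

y = 28 - 27*exp(t) + 5*t**2 + 17*t + 14*t*exp(t)

Characteristic equation r² - 2r + 1 = 0 has discriminant (-2)² - 4·(1) = 0, so r = 1 is a repeated root.
Hence y_h = (C1 + C2*t)*exp(t).
For the particular solution try y_p = A0 + A1*t + A2*t^2. Substituting and matching coefficients of each power of t gives A0 = 28, A1 = 17, A2 = 5, so y_p = 28 + 5*t^2 + 17*t.
General solution: y = 28 + 5*t^2 + 17*t + C1*exp(t) + C2*t*exp(t).
Apply the initial conditions: y(0) = 28 + C1 = 1 and y'(0) = 17 + C1 + C2 = 4. Solving gives C1 = -27, C2 = 14.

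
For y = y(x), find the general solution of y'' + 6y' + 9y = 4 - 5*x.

Characteristic equation r² + 6r + 9 = 0 has discriminant (6)² - 4·(9) = 0, so r = -3 is a repeated root.
Hence y_h = (C1 + C2*x)*exp(-3*x).
For the particular solution try y_p = A0 + A1*x. Substituting and matching coefficients of each power of x gives A0 = 22/27, A1 = -5/9, so y_p = 22/27 - 5*x/9.

y = 22/27 - 5*x/9 + C1*exp(-3*x) + C2*x*exp(-3*x)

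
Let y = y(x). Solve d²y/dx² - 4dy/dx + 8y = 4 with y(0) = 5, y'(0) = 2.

y = 1/2 - 7*exp(2*x)*sin(2*x)/2 + 9*cos(2*x)*exp(2*x)/2

Characteristic equation r² - 4r + 8 = 0 has discriminant (-4)² - 4·(8) = -16 < 0, so r = 2 ± 2i.
Hence y_h = C1*cos(2*x)*exp(2*x) + C2*exp(2*x)*sin(2*x).
For the particular solution try y_p = A0. Substituting and matching coefficients of each power of x gives A0 = 1/2, so y_p = 1/2.
General solution: y = 1/2 + C1*cos(2*x)*exp(2*x) + C2*exp(2*x)*sin(2*x).
Apply the initial conditions: y(0) = 1/2 + C1 = 5 and y'(0) = 2*C1 + 2*C2 = 2. Solving gives C1 = 9/2, C2 = -7/2.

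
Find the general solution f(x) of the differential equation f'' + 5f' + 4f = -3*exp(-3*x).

f = 3*exp(-3*x)/2 + C1*exp(-4*x) + C2*exp(-x)

Characteristic equation r² + 5r + 4 = 0 factors as (r + 4)(r + 1) = 0, so r = -4, -1.
Hence f_h = C1*exp(-4*x) + C2*exp(-x).
Try f_p = A*exp(-3*x). Substituting into the equation and dividing by exp(-3*x) gives A = 3/2, so f_p = 3*exp(-3*x)/2.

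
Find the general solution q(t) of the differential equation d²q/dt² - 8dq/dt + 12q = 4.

q = 1/3 + C1*exp(2*t) + C2*exp(6*t)

Characteristic equation r² - 8r + 12 = 0 factors as (r - 2)(r - 6) = 0, so r = 2, 6.
Hence q_h = C1*exp(2*t) + C2*exp(6*t).
For the particular solution try q_p = A0. Substituting and matching coefficients of each power of t gives A0 = 1/3, so q_p = 1/3.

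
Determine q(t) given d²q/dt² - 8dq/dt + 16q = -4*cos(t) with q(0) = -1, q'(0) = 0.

Characteristic equation r² - 8r + 16 = 0 has discriminant (-8)² - 4·(16) = 0, so r = 4 is a repeated root.
Hence q_h = (C1 + C2*t)*exp(4*t).
Try q_p = A*cos(t) + B*sin(t). Substituting and equating the coefficients of cos(t) and sin(t) gives A = -60/289, B = 32/289, so q_p = -60*cos(t)/289 + 32*sin(t)/289.
General solution: q = -60*cos(t)/289 + 32*sin(t)/289 + C1*exp(4*t) + C2*t*exp(4*t).
Apply the initial conditions: q(0) = -60/289 + C1 = -1 and q'(0) = 32/289 + C2 + 4*C1 = 0. Solving gives C1 = -229/289, C2 = 52/17.

q = -229*exp(4*t)/289 - 60*cos(t)/289 + 32*sin(t)/289 + 52*t*exp(4*t)/17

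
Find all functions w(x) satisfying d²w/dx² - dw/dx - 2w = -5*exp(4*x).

w = -exp(4*x)/2 + C1*exp(-x) + C2*exp(2*x)

Characteristic equation r² - r - 2 = 0 factors as (r + 1)(r - 2) = 0, so r = -1, 2.
Hence w_h = C1*exp(-x) + C2*exp(2*x).
Try w_p = A*exp(4*x). Substituting into the equation and dividing by exp(4*x) gives A = -1/2, so w_p = -exp(4*x)/2.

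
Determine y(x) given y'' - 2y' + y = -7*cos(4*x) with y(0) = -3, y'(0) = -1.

Characteristic equation r² - 2r + 1 = 0 has discriminant (-2)² - 4·(1) = 0, so r = 1 is a repeated root.
Hence y_h = (C1 + C2*x)*exp(x).
Try y_p = A*cos(4*x) + B*sin(4*x). Substituting and equating the coefficients of cos(4x) and sin(4x) gives A = 105/289, B = 56/289, so y_p = 56*sin(4*x)/289 + 105*cos(4*x)/289.
General solution: y = 56*sin(4*x)/289 + 105*cos(4*x)/289 + C1*exp(x) + C2*x*exp(x).
Apply the initial conditions: y(0) = 105/289 + C1 = -3 and y'(0) = 224/289 + C1 + C2 = -1. Solving gives C1 = -972/289, C2 = 27/17.

y = -972*exp(x)/289 + 56*sin(4*x)/289 + 105*cos(4*x)/289 + 27*x*exp(x)/17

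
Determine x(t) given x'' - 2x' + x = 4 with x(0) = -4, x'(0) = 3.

x = 4 - 8*exp(t) + 11*t*exp(t)

Characteristic equation r² - 2r + 1 = 0 has discriminant (-2)² - 4·(1) = 0, so r = 1 is a repeated root.
Hence x_h = (C1 + C2*t)*exp(t).
For the particular solution try x_p = A0. Substituting and matching coefficients of each power of t gives A0 = 4, so x_p = 4.
General solution: x = 4 + C1*exp(t) + C2*t*exp(t).
Apply the initial conditions: x(0) = 4 + C1 = -4 and x'(0) = C1 + C2 = 3. Solving gives C1 = -8, C2 = 11.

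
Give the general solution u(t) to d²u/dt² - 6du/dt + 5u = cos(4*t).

Characteristic equation r² - 6r + 5 = 0 factors as (r - 5)(r - 1) = 0, so r = 5, 1.
Hence u_h = C1*exp(5*t) + C2*exp(t).
Try u_p = A*cos(4*t) + B*sin(4*t). Substituting and equating the coefficients of cos(4t) and sin(4t) gives A = -11/697, B = -24/697, so u_p = -24*sin(4*t)/697 - 11*cos(4*t)/697.

u = -24*sin(4*t)/697 - 11*cos(4*t)/697 + C1*exp(5*t) + C2*exp(t)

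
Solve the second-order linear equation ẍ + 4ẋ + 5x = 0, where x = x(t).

Characteristic equation r² + 4r + 5 = 0 has discriminant (4)² - 4·(5) = -4 < 0, so r = -2 ± i.
Hence x_h = C1*cos(t)*exp(-2*t) + C2*exp(-2*t)*sin(t).

x = C1*cos(t)*exp(-2*t) + C2*exp(-2*t)*sin(t)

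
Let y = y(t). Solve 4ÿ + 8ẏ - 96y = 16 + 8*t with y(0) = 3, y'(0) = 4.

y = -25/144 - t/12 + 31*exp(-6*t)/36 + 37*exp(4*t)/16

Divide through by 4: y'' + 2y' - 24y = 4 + 2*t.
Characteristic equation r² + 2r - 24 = 0 factors as (r + 6)(r - 4) = 0, so r = -6, 4.
Hence y_h = C1*exp(-6*t) + C2*exp(4*t).
For the particular solution try y_p = A0 + A1*t. Substituting and matching coefficients of each power of t gives A0 = -25/144, A1 = -1/12, so y_p = -25/144 - t/12.
General solution: y = -25/144 - t/12 + C1*exp(-6*t) + C2*exp(4*t).
Apply the initial conditions: y(0) = -25/144 + C1 + C2 = 3 and y'(0) = -1/12 - 6*C1 + 4*C2 = 4. Solving gives C1 = 31/36, C2 = 37/16.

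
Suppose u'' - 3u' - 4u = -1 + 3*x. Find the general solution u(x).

u = 13/16 - 3*x/4 + C1*exp(4*x) + C2*exp(-x)

Characteristic equation r² - 3r - 4 = 0 factors as (r - 4)(r + 1) = 0, so r = 4, -1.
Hence u_h = C1*exp(4*x) + C2*exp(-x).
For the particular solution try u_p = A0 + A1*x. Substituting and matching coefficients of each power of x gives A0 = 13/16, A1 = -3/4, so u_p = 13/16 - 3*x/4.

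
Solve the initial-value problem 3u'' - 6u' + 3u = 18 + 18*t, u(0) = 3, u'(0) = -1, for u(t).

u = 18 - 15*exp(t) + 6*t + 8*t*exp(t)

Divide through by 3: u'' - 2u' + u = 6 + 6*t.
Characteristic equation r² - 2r + 1 = 0 has discriminant (-2)² - 4·(1) = 0, so r = 1 is a repeated root.
Hence u_h = (C1 + C2*t)*exp(t).
For the particular solution try u_p = A0 + A1*t. Substituting and matching coefficients of each power of t gives A0 = 18, A1 = 6, so u_p = 18 + 6*t.
General solution: u = 18 + 6*t + C1*exp(t) + C2*t*exp(t).
Apply the initial conditions: u(0) = 18 + C1 = 3 and u'(0) = 6 + C1 + C2 = -1. Solving gives C1 = -15, C2 = 8.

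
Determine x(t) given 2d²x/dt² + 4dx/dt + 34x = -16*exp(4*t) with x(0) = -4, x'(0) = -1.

x = -8*exp(4*t)/41 - 165*exp(-t)*sin(4*t)/164 - 156*cos(4*t)*exp(-t)/41

Divide through by 2: x'' + 2x' + 17x = -8*exp(4*t).
Characteristic equation r² + 2r + 17 = 0 has discriminant (2)² - 4·(17) = -64 < 0, so r = -1 ± 4i.
Hence x_h = C1*cos(4*t)*exp(-t) + C2*exp(-t)*sin(4*t).
Try x_p = A*exp(4*t). Substituting into the equation and dividing by exp(4*t) gives A = -8/41, so x_p = -8*exp(4*t)/41.
General solution: x = -8*exp(4*t)/41 + C1*cos(4*t)*exp(-t) + C2*exp(-t)*sin(4*t).
Apply the initial conditions: x(0) = -8/41 + C1 = -4 and x'(0) = -32/41 - C1 + 4*C2 = -1. Solving gives C1 = -156/41, C2 = -165/164.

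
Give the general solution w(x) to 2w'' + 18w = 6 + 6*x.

w = 1/3 + x/3 + C1*cos(3*x) + C2*sin(3*x)

Divide through by 2: w'' + 9w = 3 + 3*x.
Characteristic equation r² + 9 = 0 has discriminant (0)² - 4·(9) = -36 < 0, so r = ± 3i.
Hence w_h = C1*cos(3*x) + C2*sin(3*x).
For the particular solution try w_p = A0 + A1*x. Substituting and matching coefficients of each power of x gives A0 = 1/3, A1 = 1/3, so w_p = 1/3 + x/3.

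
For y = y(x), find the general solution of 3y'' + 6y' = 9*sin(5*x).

y = C2 - 6*cos(5*x)/145 - 3*sin(5*x)/29 + C1*exp(-2*x)

Divide through by 3: y'' + 2y' = 3*sin(5*x).
Characteristic equation r² + 2r = 0 factors as (r + 2)r = 0, so r = -2, 0.
Hence y_h = C1*exp(-2*x) + C2.
Try y_p = A*cos(5*x) + B*sin(5*x). Substituting and equating the coefficients of cos(5x) and sin(5x) gives A = -6/145, B = -3/29, so y_p = -6*cos(5*x)/145 - 3*sin(5*x)/29.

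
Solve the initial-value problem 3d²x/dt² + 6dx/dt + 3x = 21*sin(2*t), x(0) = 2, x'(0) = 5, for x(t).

Divide through by 3: x'' + 2x' + x = 7*sin(2*t).
Characteristic equation r² + 2r + 1 = 0 has discriminant (2)² - 4·(1) = 0, so r = -1 is a repeated root.
Hence x_h = (C1 + C2*t)*exp(-t).
Try x_p = A*cos(2*t) + B*sin(2*t). Substituting and equating the coefficients of cos(2t) and sin(2t) gives A = -28/25, B = -21/25, so x_p = -28*cos(2*t)/25 - 21*sin(2*t)/25.
General solution: x = -28*cos(2*t)/25 - 21*sin(2*t)/25 + C1*exp(-t) + C2*t*exp(-t).
Apply the initial conditions: x(0) = -28/25 + C1 = 2 and x'(0) = -42/25 + C2 - C1 = 5. Solving gives C1 = 78/25, C2 = 49/5.

x = -28*cos(2*t)/25 - 21*sin(2*t)/25 + 78*exp(-t)/25 + 49*t*exp(-t)/5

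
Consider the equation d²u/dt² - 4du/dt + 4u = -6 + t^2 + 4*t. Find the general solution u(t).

Characteristic equation r² - 4r + 4 = 0 has discriminant (-4)² - 4·(4) = 0, so r = 2 is a repeated root.
Hence u_h = (C1 + C2*t)*exp(2*t).
For the particular solution try u_p = A0 + A1*t + A2*t^2. Substituting and matching coefficients of each power of t gives A0 = -1/8, A1 = 3/2, A2 = 1/4, so u_p = -1/8 + t^2/4 + 3*t/2.

u = -1/8 + t**2/4 + 3*t/2 + C1*exp(2*t) + C2*t*exp(2*t)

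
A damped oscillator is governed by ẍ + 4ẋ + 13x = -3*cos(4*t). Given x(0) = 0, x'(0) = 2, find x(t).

Characteristic equation r² + 4r + 13 = 0 has discriminant (4)² - 4·(13) = -36 < 0, so r = -2 ± 3i.
Hence x_h = C1*cos(3*t)*exp(-2*t) + C2*exp(-2*t)*sin(3*t).
Try x_p = A*cos(4*t) + B*sin(4*t). Substituting and equating the coefficients of cos(4t) and sin(4t) gives A = 9/265, B = -48/265, so x_p = -48*sin(4*t)/265 + 9*cos(4*t)/265.
General solution: x = -48*sin(4*t)/265 + 9*cos(4*t)/265 + C1*cos(3*t)*exp(-2*t) + C2*exp(-2*t)*sin(3*t).
Apply the initial conditions: x(0) = 9/265 + C1 = 0 and x'(0) = -192/265 - 2*C1 + 3*C2 = 2. Solving gives C1 = -9/265, C2 = 704/795.

x = -48*sin(4*t)/265 + 9*cos(4*t)/265 - 9*cos(3*t)*exp(-2*t)/265 + 704*exp(-2*t)*sin(3*t)/795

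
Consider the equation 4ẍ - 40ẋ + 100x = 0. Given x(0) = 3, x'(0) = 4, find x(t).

x = 3*exp(5*t) - 11*t*exp(5*t)

Divide through by 4: x'' - 10x' + 25x = 0.
Characteristic equation r² - 10r + 25 = 0 has discriminant (-10)² - 4·(25) = 0, so r = 5 is a repeated root.
Hence x_h = (C1 + C2*t)*exp(5*t).
Apply the initial conditions: x(0) = C1 = 3 and x'(0) = C2 + 5*C1 = 4. Solving gives C1 = 3, C2 = -11.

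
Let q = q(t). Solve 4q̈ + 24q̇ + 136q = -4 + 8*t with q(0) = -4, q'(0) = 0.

Divide through by 4: q'' + 6q' + 34q = -1 + 2*t.
Characteristic equation r² + 6r + 34 = 0 has discriminant (6)² - 4·(34) = -100 < 0, so r = -3 ± 5i.
Hence q_h = C1*cos(5*t)*exp(-3*t) + C2*exp(-3*t)*sin(5*t).
For the particular solution try q_p = A0 + A1*t. Substituting and matching coefficients of each power of t gives A0 = -23/578, A1 = 1/17, so q_p = -23/578 + t/17.
General solution: q = -23/578 + t/17 + C1*cos(5*t)*exp(-3*t) + C2*exp(-3*t)*sin(5*t).
Apply the initial conditions: q(0) = -23/578 + C1 = -4 and q'(0) = 1/17 - 3*C1 + 5*C2 = 0. Solving gives C1 = -2289/578, C2 = -6901/2890.

q = -23/578 + t/17 - 6901*exp(-3*t)*sin(5*t)/2890 - 2289*cos(5*t)*exp(-3*t)/578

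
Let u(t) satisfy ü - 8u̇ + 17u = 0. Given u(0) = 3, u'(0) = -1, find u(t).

Characteristic equation r² - 8r + 17 = 0 has discriminant (-8)² - 4·(17) = -4 < 0, so r = 4 ± i.
Hence u_h = C1*cos(t)*exp(4*t) + C2*exp(4*t)*sin(t).
Apply the initial conditions: u(0) = C1 = 3 and u'(0) = C2 + 4*C1 = -1. Solving gives C1 = 3, C2 = -13.

u = -13*exp(4*t)*sin(t) + 3*cos(t)*exp(4*t)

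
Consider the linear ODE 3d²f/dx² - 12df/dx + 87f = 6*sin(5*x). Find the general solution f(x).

Divide through by 3: f'' - 4f' + 29f = 2*sin(5*x).
Characteristic equation r² - 4r + 29 = 0 has discriminant (-4)² - 4·(29) = -100 < 0, so r = 2 ± 5i.
Hence f_h = C1*cos(5*x)*exp(2*x) + C2*exp(2*x)*sin(5*x).
Try f_p = A*cos(5*x) + B*sin(5*x). Substituting and equating the coefficients of cos(5x) and sin(5x) gives A = 5/52, B = 1/52, so f_p = sin(5*x)/52 + 5*cos(5*x)/52.

f = sin(5*x)/52 + 5*cos(5*x)/52 + C1*cos(5*x)*exp(2*x) + C2*exp(2*x)*sin(5*x)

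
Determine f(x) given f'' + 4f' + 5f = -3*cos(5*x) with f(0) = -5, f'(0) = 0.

f = -3*sin(5*x)/40 + 3*cos(5*x)/40 - 391*exp(-2*x)*sin(x)/40 - 203*cos(x)*exp(-2*x)/40

Characteristic equation r² + 4r + 5 = 0 has discriminant (4)² - 4·(5) = -4 < 0, so r = -2 ± i.
Hence f_h = C1*cos(x)*exp(-2*x) + C2*exp(-2*x)*sin(x).
Try f_p = A*cos(5*x) + B*sin(5*x). Substituting and equating the coefficients of cos(5x) and sin(5x) gives A = 3/40, B = -3/40, so f_p = -3*sin(5*x)/40 + 3*cos(5*x)/40.
General solution: f = -3*sin(5*x)/40 + 3*cos(5*x)/40 + C1*cos(x)*exp(-2*x) + C2*exp(-2*x)*sin(x).
Apply the initial conditions: f(0) = 3/40 + C1 = -5 and f'(0) = -3/8 + C2 - 2*C1 = 0. Solving gives C1 = -203/40, C2 = -391/40.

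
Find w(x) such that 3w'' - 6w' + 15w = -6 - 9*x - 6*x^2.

w = -76/125 - 23*x/25 - 2*x**2/5 + C1*cos(2*x)*exp(x) + C2*exp(x)*sin(2*x)

Divide through by 3: w'' - 2w' + 5w = -2 - 3*x - 2*x^2.
Characteristic equation r² - 2r + 5 = 0 has discriminant (-2)² - 4·(5) = -16 < 0, so r = 1 ± 2i.
Hence w_h = C1*cos(2*x)*exp(x) + C2*exp(x)*sin(2*x).
For the particular solution try w_p = A0 + A1*x + A2*x^2. Substituting and matching coefficients of each power of x gives A0 = -76/125, A1 = -23/25, A2 = -2/5, so w_p = -76/125 - 23*x/25 - 2*x^2/5.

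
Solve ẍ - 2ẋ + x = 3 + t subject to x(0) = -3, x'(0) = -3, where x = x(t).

x = 5 + t - 8*exp(t) + 4*t*exp(t)

Characteristic equation r² - 2r + 1 = 0 has discriminant (-2)² - 4·(1) = 0, so r = 1 is a repeated root.
Hence x_h = (C1 + C2*t)*exp(t).
For the particular solution try x_p = A0 + A1*t. Substituting and matching coefficients of each power of t gives A0 = 5, A1 = 1, so x_p = 5 + t.
General solution: x = 5 + t + C1*exp(t) + C2*t*exp(t).
Apply the initial conditions: x(0) = 5 + C1 = -3 and x'(0) = 1 + C1 + C2 = -3. Solving gives C1 = -8, C2 = 4.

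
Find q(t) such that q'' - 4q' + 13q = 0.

q = C1*cos(3*t)*exp(2*t) + C2*exp(2*t)*sin(3*t)

Characteristic equation r² - 4r + 13 = 0 has discriminant (-4)² - 4·(13) = -36 < 0, so r = 2 ± 3i.
Hence q_h = C1*cos(3*t)*exp(2*t) + C2*exp(2*t)*sin(3*t).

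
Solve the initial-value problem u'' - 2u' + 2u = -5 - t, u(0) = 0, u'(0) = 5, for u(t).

u = -3 - t/2 + 3*cos(t)*exp(t) + 5*exp(t)*sin(t)/2

Characteristic equation r² - 2r + 2 = 0 has discriminant (-2)² - 4·(2) = -4 < 0, so r = 1 ± i.
Hence u_h = C1*cos(t)*exp(t) + C2*exp(t)*sin(t).
For the particular solution try u_p = A0 + A1*t. Substituting and matching coefficients of each power of t gives A0 = -3, A1 = -1/2, so u_p = -3 - t/2.
General solution: u = -3 - t/2 + C1*cos(t)*exp(t) + C2*exp(t)*sin(t).
Apply the initial conditions: u(0) = -3 + C1 = 0 and u'(0) = -1/2 + C1 + C2 = 5. Solving gives C1 = 3, C2 = 5/2.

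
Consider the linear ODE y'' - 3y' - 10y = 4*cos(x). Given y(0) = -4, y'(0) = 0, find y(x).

Characteristic equation r² - 3r - 10 = 0 factors as (r - 5)(r + 2) = 0, so r = 5, -2.
Hence y_h = C1*exp(5*x) + C2*exp(-2*x).
Try y_p = A*cos(x) + B*sin(x). Substituting and equating the coefficients of cos(x) and sin(x) gives A = -22/65, B = -6/65, so y_p = -22*cos(x)/65 - 6*sin(x)/65.
General solution: y = -22*cos(x)/65 - 6*sin(x)/65 + C1*exp(5*x) + C2*exp(-2*x).
Apply the initial conditions: y(0) = -22/65 + C1 + C2 = -4 and y'(0) = -6/65 - 2*C2 + 5*C1 = 0. Solving gives C1 = -94/91, C2 = -92/35.

y = -94*exp(5*x)/91 - 92*exp(-2*x)/35 - 22*cos(x)/65 - 6*sin(x)/65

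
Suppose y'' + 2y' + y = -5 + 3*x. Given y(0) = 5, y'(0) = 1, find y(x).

y = -11 + 3*x + 16*exp(-x) + 14*x*exp(-x)

Characteristic equation r² + 2r + 1 = 0 has discriminant (2)² - 4·(1) = 0, so r = -1 is a repeated root.
Hence y_h = (C1 + C2*x)*exp(-x).
For the particular solution try y_p = A0 + A1*x. Substituting and matching coefficients of each power of x gives A0 = -11, A1 = 3, so y_p = -11 + 3*x.
General solution: y = -11 + 3*x + C1*exp(-x) + C2*x*exp(-x).
Apply the initial conditions: y(0) = -11 + C1 = 5 and y'(0) = 3 + C2 - C1 = 1. Solving gives C1 = 16, C2 = 14.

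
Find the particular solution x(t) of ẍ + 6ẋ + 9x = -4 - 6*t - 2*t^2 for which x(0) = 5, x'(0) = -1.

x = -4/27 - 10*t/27 - 2*t**2/9 + 139*exp(-3*t)/27 + 400*t*exp(-3*t)/27

Characteristic equation r² + 6r + 9 = 0 has discriminant (6)² - 4·(9) = 0, so r = -3 is a repeated root.
Hence x_h = (C1 + C2*t)*exp(-3*t).
For the particular solution try x_p = A0 + A1*t + A2*t^2. Substituting and matching coefficients of each power of t gives A0 = -4/27, A1 = -10/27, A2 = -2/9, so x_p = -4/27 - 10*t/27 - 2*t^2/9.
General solution: x = -4/27 - 10*t/27 - 2*t^2/9 + C1*exp(-3*t) + C2*t*exp(-3*t).
Apply the initial conditions: x(0) = -4/27 + C1 = 5 and x'(0) = -10/27 + C2 - 3*C1 = -1. Solving gives C1 = 139/27, C2 = 400/27.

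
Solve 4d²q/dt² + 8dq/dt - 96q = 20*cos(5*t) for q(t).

Divide through by 4: q'' + 2q' - 24q = 5*cos(5*t).
Characteristic equation r² + 2r - 24 = 0 factors as (r - 4)(r + 6) = 0, so r = 4, -6.
Hence q_h = C1*exp(4*t) + C2*exp(-6*t).
Try q_p = A*cos(5*t) + B*sin(5*t). Substituting and equating the coefficients of cos(5t) and sin(5t) gives A = -245/2501, B = 50/2501, so q_p = -245*cos(5*t)/2501 + 50*sin(5*t)/2501.

q = -245*cos(5*t)/2501 + 50*sin(5*t)/2501 + C1*exp(4*t) + C2*exp(-6*t)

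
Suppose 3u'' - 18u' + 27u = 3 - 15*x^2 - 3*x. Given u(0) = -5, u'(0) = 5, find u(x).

u = -1/3 - 23*x/27 - 14*exp(3*x)/3 - 5*x**2/9 + 536*x*exp(3*x)/27

Divide through by 3: u'' - 6u' + 9u = 1 - x - 5*x^2.
Characteristic equation r² - 6r + 9 = 0 has discriminant (-6)² - 4·(9) = 0, so r = 3 is a repeated root.
Hence u_h = (C1 + C2*x)*exp(3*x).
For the particular solution try u_p = A0 + A1*x + A2*x^2. Substituting and matching coefficients of each power of x gives A0 = -1/3, A1 = -23/27, A2 = -5/9, so u_p = -1/3 - 23*x/27 - 5*x^2/9.
General solution: u = -1/3 - 23*x/27 - 5*x^2/9 + C1*exp(3*x) + C2*x*exp(3*x).
Apply the initial conditions: u(0) = -1/3 + C1 = -5 and u'(0) = -23/27 + C2 + 3*C1 = 5. Solving gives C1 = -14/3, C2 = 536/27.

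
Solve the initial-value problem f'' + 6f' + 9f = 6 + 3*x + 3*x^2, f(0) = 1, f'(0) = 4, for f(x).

Characteristic equation r² + 6r + 9 = 0 has discriminant (6)² - 4·(9) = 0, so r = -3 is a repeated root.
Hence f_h = (C1 + C2*x)*exp(-3*x).
For the particular solution try f_p = A0 + A1*x + A2*x^2. Substituting and matching coefficients of each power of x gives A0 = 2/3, A1 = -1/9, A2 = 1/3, so f_p = 2/3 - x/9 + x^2/3.
General solution: f = 2/3 - x/9 + x^2/3 + C1*exp(-3*x) + C2*x*exp(-3*x).
Apply the initial conditions: f(0) = 2/3 + C1 = 1 and f'(0) = -1/9 + C2 - 3*C1 = 4. Solving gives C1 = 1/3, C2 = 46/9.

f = 2/3 - x/9 + x**2/3 + exp(-3*x)/3 + 46*x*exp(-3*x)/9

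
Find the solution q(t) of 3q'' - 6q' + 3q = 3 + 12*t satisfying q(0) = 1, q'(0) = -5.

q = 9 - 8*exp(t) + 4*t - t*exp(t)

Divide through by 3: q'' - 2q' + q = 1 + 4*t.
Characteristic equation r² - 2r + 1 = 0 has discriminant (-2)² - 4·(1) = 0, so r = 1 is a repeated root.
Hence q_h = (C1 + C2*t)*exp(t).
For the particular solution try q_p = A0 + A1*t. Substituting and matching coefficients of each power of t gives A0 = 9, A1 = 4, so q_p = 9 + 4*t.
General solution: q = 9 + 4*t + C1*exp(t) + C2*t*exp(t).
Apply the initial conditions: q(0) = 9 + C1 = 1 and q'(0) = 4 + C1 + C2 = -5. Solving gives C1 = -8, C2 = -1.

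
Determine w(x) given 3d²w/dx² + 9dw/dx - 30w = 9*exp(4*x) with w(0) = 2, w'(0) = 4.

Divide through by 3: w'' + 3w' - 10w = 3*exp(4*x).
Characteristic equation r² + 3r - 10 = 0 factors as (r + 5)(r - 2) = 0, so r = -5, 2.
Hence w_h = C1*exp(-5*x) + C2*exp(2*x).
Try w_p = A*exp(4*x). Substituting into the equation and dividing by exp(4*x) gives A = 1/6, so w_p = exp(4*x)/6.
General solution: w = exp(4*x)/6 + C1*exp(-5*x) + C2*exp(2*x).
Apply the initial conditions: w(0) = 1/6 + C1 + C2 = 2 and w'(0) = 2/3 - 5*C1 + 2*C2 = 4. Solving gives C1 = 1/21, C2 = 25/14.

w = exp(4*x)/6 + exp(-5*x)/21 + 25*exp(2*x)/14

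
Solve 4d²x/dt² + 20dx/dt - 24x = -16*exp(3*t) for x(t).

Divide through by 4: x'' + 5x' - 6x = -4*exp(3*t).
Characteristic equation r² + 5r - 6 = 0 factors as (r + 6)(r - 1) = 0, so r = -6, 1.
Hence x_h = C1*exp(-6*t) + C2*exp(t).
Try x_p = A*exp(3*t). Substituting into the equation and dividing by exp(3*t) gives A = -2/9, so x_p = -2*exp(3*t)/9.

x = -2*exp(3*t)/9 + C1*exp(-6*t) + C2*exp(t)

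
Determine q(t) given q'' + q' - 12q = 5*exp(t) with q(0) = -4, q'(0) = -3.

q = -33*exp(3*t)/14 - 8*exp(-4*t)/7 - exp(t)/2

Characteristic equation r² + r - 12 = 0 factors as (r - 3)(r + 4) = 0, so r = 3, -4.
Hence q_h = C1*exp(3*t) + C2*exp(-4*t).
Try q_p = A*exp(t). Substituting into the equation and dividing by exp(t) gives A = -1/2, so q_p = -exp(t)/2.
General solution: q = -exp(t)/2 + C1*exp(3*t) + C2*exp(-4*t).
Apply the initial conditions: q(0) = -1/2 + C1 + C2 = -4 and q'(0) = -1/2 - 4*C2 + 3*C1 = -3. Solving gives C1 = -33/14, C2 = -8/7.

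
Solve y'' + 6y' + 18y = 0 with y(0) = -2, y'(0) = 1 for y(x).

Characteristic equation r² + 6r + 18 = 0 has discriminant (6)² - 4·(18) = -36 < 0, so r = -3 ± 3i.
Hence y_h = C1*cos(3*x)*exp(-3*x) + C2*exp(-3*x)*sin(3*x).
Apply the initial conditions: y(0) = C1 = -2 and y'(0) = -3*C1 + 3*C2 = 1. Solving gives C1 = -2, C2 = -5/3.

y = -2*cos(3*x)*exp(-3*x) - 5*exp(-3*x)*sin(3*x)/3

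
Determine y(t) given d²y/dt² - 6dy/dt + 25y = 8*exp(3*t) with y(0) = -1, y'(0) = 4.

y = exp(3*t)/2 - 3*cos(4*t)*exp(3*t)/2 + 7*exp(3*t)*sin(4*t)/4

Characteristic equation r² - 6r + 25 = 0 has discriminant (-6)² - 4·(25) = -64 < 0, so r = 3 ± 4i.
Hence y_h = C1*cos(4*t)*exp(3*t) + C2*exp(3*t)*sin(4*t).
Try y_p = A*exp(3*t). Substituting into the equation and dividing by exp(3*t) gives A = 1/2, so y_p = exp(3*t)/2.
General solution: y = exp(3*t)/2 + C1*cos(4*t)*exp(3*t) + C2*exp(3*t)*sin(4*t).
Apply the initial conditions: y(0) = 1/2 + C1 = -1 and y'(0) = 3/2 + 3*C1 + 4*C2 = 4. Solving gives C1 = -3/2, C2 = 7/4.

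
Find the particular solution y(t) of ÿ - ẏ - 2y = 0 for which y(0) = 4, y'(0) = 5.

y = 3*exp(2*t) + exp(-t)

Characteristic equation r² - r - 2 = 0 factors as (r - 2)(r + 1) = 0, so r = 2, -1.
Hence y_h = C1*exp(2*t) + C2*exp(-t).
Apply the initial conditions: y(0) = C1 + C2 = 4 and y'(0) = -C2 + 2*C1 = 5. Solving gives C1 = 3, C2 = 1.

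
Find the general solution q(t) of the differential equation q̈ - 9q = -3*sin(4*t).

Characteristic equation r² - 9 = 0 factors as (r + 3)(r - 3) = 0, so r = -3, 3.
Hence q_h = C1*exp(-3*t) + C2*exp(3*t).
Try q_p = A*cos(4*t) + B*sin(4*t). Substituting and equating the coefficients of cos(4t) and sin(4t) gives A = 0, B = 3/25, so q_p = 3*sin(4*t)/25.

q = 3*sin(4*t)/25 + C1*exp(-3*t) + C2*exp(3*t)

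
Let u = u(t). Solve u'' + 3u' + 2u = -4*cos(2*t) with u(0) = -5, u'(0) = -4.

Characteristic equation r² + 3r + 2 = 0 factors as (r + 1)(r + 2) = 0, so r = -1, -2.
Hence u_h = C1*exp(-t) + C2*exp(-2*t).
Try u_p = A*cos(2*t) + B*sin(2*t). Substituting and equating the coefficients of cos(2t) and sin(2t) gives A = 1/5, B = -3/5, so u_p = -3*sin(2*t)/5 + cos(2*t)/5.
General solution: u = -3*sin(2*t)/5 + cos(2*t)/5 + C1*exp(-t) + C2*exp(-2*t).
Apply the initial conditions: u(0) = 1/5 + C1 + C2 = -5 and u'(0) = -6/5 - C1 - 2*C2 = -4. Solving gives C1 = -66/5, C2 = 8.

u = 8*exp(-2*t) - 66*exp(-t)/5 - 3*sin(2*t)/5 + cos(2*t)/5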